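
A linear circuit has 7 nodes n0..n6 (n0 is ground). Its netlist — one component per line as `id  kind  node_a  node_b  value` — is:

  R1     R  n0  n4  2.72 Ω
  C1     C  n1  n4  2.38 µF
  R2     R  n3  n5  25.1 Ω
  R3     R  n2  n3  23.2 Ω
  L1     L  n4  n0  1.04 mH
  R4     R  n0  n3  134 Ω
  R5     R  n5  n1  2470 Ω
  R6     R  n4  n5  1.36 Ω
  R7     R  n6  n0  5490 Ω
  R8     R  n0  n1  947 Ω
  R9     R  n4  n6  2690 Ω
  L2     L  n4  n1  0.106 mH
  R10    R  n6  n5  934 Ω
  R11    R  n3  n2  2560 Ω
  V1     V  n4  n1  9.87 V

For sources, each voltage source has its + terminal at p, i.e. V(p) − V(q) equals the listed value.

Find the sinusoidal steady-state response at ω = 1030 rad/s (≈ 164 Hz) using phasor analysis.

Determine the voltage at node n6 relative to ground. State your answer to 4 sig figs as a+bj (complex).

Apply KCL at each of the 6 non-ground nodes and solve the resulting linear system.
Node n1: branches {C1, R5, R8, L2, V1} → V_1 = -9.866+0.009644j
Node n2: branches {R3, R11} → V_2 = -0.001298+0.008053j
Node n3: branches {R2, R3, R4, R11} → V_3 = -0.001298+0.008053j
Node n4: branches {R1, C1, L1, R6, R9, L2, V1} → V_4 = 0.003875+0.009644j
Node n5: branches {R2, R5, R6, R10} → V_5 = -0.001541+0.009561j
Node n6: branches {R7, R9, R10} → V_6 = -0.0001290+0.008508j
Source currents: i(V1)=-0.01441+90.38j

-0.0001290+0.008508j V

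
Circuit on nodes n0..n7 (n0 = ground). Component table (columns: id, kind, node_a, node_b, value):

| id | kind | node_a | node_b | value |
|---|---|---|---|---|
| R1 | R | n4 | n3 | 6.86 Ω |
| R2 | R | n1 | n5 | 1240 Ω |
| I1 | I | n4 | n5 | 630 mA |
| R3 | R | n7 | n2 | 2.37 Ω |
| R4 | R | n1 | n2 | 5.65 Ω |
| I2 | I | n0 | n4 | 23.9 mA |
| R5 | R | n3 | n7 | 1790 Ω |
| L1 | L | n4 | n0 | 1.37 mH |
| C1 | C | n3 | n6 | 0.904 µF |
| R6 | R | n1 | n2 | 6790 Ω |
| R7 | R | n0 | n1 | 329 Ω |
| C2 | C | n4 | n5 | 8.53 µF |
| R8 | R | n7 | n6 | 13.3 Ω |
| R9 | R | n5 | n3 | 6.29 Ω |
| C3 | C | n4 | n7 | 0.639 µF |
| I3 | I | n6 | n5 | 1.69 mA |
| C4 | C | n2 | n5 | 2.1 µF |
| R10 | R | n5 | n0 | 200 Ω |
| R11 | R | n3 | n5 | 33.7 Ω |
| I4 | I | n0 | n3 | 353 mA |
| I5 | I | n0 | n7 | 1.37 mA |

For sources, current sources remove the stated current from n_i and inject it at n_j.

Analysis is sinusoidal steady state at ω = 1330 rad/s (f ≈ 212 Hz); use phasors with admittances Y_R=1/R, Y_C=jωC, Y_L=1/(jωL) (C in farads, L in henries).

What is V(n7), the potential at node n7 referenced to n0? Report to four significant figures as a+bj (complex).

5.003+1.909j V

MNA unknowns: 7 node voltages V₁..V_7
R1: Y=0.1458+0.000j on G[4,3]
R2: Y=0.0008065+0.000j on G[1,5]
I1: z[4]−=0.63, z[5]+=0.63
R3: Y=0.4219+0.000j on G[7,2]
R4: Y=0.1770+0.000j on G[1,2]
I2: z[0]−=0.0239, z[4]+=0.0239
R5: Y=0.0005587+0.000j on G[3,7]
L1: Y=0.000-0.5488j on G[4,0]
C1: Y=0.000+0.001202j on G[3,6]
R6: Y=0.0001473+0.000j on G[1,2]
R7: Y=0.003040+0.000j on G[0,1]
C2: Y=0.000+0.01134j on G[4,5]
R8: Y=0.07519+0.000j on G[7,6]
R9: Y=0.1590+0.000j on G[5,3]
C3: Y=0.000+0.0008499j on G[4,7]
I3: z[6]−=0.00169, z[5]+=0.00169
C4: Y=0.000+0.002793j on G[2,5]
R10: Y=0.005000+0.000j on G[5,0]
R11: Y=0.02967+0.000j on G[3,5]
I4: z[0]−=0.353, z[3]+=0.353
I5: z[0]−=0.00137, z[7]+=0.00137
solve → V1=4.929+1.874j, V2=4.994+1.918j, V3=6.241-0.1802j, V4=0.003415+0.5781j, V5=9.207-0.7644j, V6=5.015+1.929j, V7=5.003+1.909j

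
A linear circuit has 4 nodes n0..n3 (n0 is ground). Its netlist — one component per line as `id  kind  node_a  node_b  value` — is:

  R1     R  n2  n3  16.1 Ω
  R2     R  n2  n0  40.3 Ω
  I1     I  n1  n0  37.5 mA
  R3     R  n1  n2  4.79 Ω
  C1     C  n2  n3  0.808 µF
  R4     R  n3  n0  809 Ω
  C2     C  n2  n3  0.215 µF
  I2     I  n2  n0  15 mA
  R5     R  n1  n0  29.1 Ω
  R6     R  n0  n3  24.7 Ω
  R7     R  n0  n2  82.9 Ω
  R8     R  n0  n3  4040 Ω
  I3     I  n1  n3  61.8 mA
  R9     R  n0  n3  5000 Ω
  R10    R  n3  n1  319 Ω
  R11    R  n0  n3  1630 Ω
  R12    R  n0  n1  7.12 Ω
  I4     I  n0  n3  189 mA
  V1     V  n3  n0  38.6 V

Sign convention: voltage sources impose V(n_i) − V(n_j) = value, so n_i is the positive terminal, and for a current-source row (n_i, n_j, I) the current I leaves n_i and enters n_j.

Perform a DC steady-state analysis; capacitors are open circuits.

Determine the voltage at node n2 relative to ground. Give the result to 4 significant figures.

MNA unknowns: 3 node voltages V₁..V_3 plus 1 source current (V1)
R1: Y=0.06211 on G[2,3]
R2: Y=0.02481 on G[2,0]
I1: z[1]−=0.0375, z[0]+=0.0375
R3: Y=0.2088 on G[1,2]
C1: Y=0.000 on G[2,3]
R4: Y=0.001236 on G[3,0]
C2: Y=0.000 on G[2,3]
I2: z[2]−=0.015, z[0]+=0.015
R5: Y=0.03436 on G[1,0]
R6: Y=0.04049 on G[0,3]
R7: Y=0.01206 on G[0,2]
R8: Y=0.0002475 on G[0,3]
I3: z[1]−=0.0618, z[3]+=0.0618
R9: Y=0.0002000 on G[0,3]
R10: Y=0.003135 on G[3,1]
R11: Y=0.0006135 on G[0,3]
R12: Y=0.1404 on G[0,1]
I4: z[0]−=0.189, z[3]+=0.189
V1: row V3−V0=38.6, i_V1 at 3,0
solve → V1=6.683, V2=12.27, V3=38.60
aux → i_V1=-3.136

12.27 V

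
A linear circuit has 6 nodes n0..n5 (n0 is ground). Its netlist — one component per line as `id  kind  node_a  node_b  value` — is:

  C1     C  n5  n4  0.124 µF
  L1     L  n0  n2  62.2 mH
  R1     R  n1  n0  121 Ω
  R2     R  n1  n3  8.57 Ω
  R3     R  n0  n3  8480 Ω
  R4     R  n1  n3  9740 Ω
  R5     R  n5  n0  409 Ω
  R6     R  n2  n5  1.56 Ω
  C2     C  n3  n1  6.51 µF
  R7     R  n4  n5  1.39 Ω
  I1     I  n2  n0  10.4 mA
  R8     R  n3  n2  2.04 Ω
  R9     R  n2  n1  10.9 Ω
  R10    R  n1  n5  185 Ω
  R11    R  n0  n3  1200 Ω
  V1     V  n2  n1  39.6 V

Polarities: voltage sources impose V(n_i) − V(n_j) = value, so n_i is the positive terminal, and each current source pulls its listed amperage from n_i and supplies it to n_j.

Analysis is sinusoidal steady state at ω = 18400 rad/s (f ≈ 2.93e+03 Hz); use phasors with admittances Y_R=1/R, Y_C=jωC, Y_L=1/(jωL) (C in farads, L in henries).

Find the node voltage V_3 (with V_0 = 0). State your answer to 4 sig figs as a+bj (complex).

18.95-3.484j V

MNA unknowns: 5 node voltages V₁..V_5 plus 1 source current (V1)
C1: Y=0.000+0.002282j on G[5,4]
L1: Y=0.000-0.0008738j on G[0,2]
R1: Y=0.008264+0.000j on G[1,0]
R2: Y=0.1167+0.000j on G[1,3]
R3: Y=0.0001179+0.000j on G[0,3]
R4: Y=0.0001027+0.000j on G[1,3]
R5: Y=0.002445+0.000j on G[5,0]
R6: Y=0.6410+0.000j on G[2,5]
C2: Y=0.000+0.1198j on G[3,1]
R7: Y=0.7194+0.000j on G[4,5]
I1: z[2]−=0.0104, z[0]+=0.0104
R8: Y=0.4902+0.000j on G[3,2]
R9: Y=0.09174+0.000j on G[2,1]
R10: Y=0.005405+0.000j on G[1,5]
R11: Y=0.0008333+0.000j on G[0,3]
V1: row V2−V1=39.6, i_V1 at 2,1
solve → V1=-11.81+2.579j, V2=27.79+2.579j, V3=18.95-3.484j, V4=27.36+2.570j, V5=27.36+2.570j
aux → i_V1=-8.260-2.954j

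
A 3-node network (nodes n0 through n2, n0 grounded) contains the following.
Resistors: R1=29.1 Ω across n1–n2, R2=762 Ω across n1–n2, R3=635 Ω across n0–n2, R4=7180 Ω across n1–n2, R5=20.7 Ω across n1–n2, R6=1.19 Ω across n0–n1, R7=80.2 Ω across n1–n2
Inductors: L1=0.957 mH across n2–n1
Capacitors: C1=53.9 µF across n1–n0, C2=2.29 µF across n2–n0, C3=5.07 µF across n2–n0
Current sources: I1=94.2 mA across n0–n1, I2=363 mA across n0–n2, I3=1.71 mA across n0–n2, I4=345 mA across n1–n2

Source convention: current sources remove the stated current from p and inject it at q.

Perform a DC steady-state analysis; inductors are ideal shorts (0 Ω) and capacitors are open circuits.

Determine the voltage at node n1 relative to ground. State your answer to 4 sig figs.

Element admittances at DC:
  Y(R1) = 0.03436 S between n1,n2
  Y(R2) = 0.001312 S between n1,n2
  Y(R3) = 0.001575 S between n0,n2
  Y(R4) = 0.0001393 S between n1,n2
  L1: short n2↔n1 (DC inductor)
  Y(R5) = 0.04831 S between n1,n2
  Y(R6) = 0.8403 S between n0,n1
  Y(C1) = 0.000 S between n1,n0
  Y(C2) = 0.000 S between n2,n0
  I1: injects 0.0942 A into n1 (from n0)
  Y(C3) = 0.000 S between n2,n0
  I2: injects 0.363 A into n2 (from n0)
  Y(R7) = 0.01247 S between n1,n2
  I3: injects 0.00171 A into n2 (from n0)
  I4: injects 0.345 A into n2 (from n1)
Assemble and solve the 3×3 MNA system:
  V(n1)=0.5451  V(n2)=0.5451
  i(L1)=0.7089

0.5451 V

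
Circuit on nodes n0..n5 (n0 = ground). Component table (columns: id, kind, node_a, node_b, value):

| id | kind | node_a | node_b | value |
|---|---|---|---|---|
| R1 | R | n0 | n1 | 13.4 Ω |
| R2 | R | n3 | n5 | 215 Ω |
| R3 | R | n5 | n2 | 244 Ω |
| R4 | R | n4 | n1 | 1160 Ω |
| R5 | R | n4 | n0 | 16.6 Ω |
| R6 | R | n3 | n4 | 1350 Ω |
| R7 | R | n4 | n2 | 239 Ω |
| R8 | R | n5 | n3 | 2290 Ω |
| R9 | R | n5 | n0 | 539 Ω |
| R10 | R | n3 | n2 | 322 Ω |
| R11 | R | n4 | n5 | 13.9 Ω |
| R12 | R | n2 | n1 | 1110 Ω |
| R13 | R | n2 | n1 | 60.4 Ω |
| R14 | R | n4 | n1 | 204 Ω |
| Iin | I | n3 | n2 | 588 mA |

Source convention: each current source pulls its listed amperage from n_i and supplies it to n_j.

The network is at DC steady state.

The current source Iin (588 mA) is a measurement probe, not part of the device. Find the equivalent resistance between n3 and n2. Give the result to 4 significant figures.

MNA unknowns: 5 node voltages V₁..V_5
R1: Y=0.07463 on G[0,1]
R2: Y=0.004651 on G[3,5]
R3: Y=0.004098 on G[5,2]
R4: Y=0.0008621 on G[4,1]
R5: Y=0.06024 on G[4,0]
R6: Y=0.0007407 on G[3,4]
R7: Y=0.004184 on G[4,2]
R8: Y=0.0004367 on G[5,3]
R9: Y=0.001855 on G[5,0]
R10: Y=0.003106 on G[3,2]
R11: Y=0.07194 on G[4,5]
R12: Y=0.0009009 on G[2,1]
R13: Y=0.01656 on G[2,1]
R14: Y=0.004902 on G[4,1]
Iin: z[3]−=0.588, z[2]+=0.588
solve → V1=2.278, V2=13.65, V3=-64.47, V4=-2.651, V5=-5.577

R_eq = 132.8 Ω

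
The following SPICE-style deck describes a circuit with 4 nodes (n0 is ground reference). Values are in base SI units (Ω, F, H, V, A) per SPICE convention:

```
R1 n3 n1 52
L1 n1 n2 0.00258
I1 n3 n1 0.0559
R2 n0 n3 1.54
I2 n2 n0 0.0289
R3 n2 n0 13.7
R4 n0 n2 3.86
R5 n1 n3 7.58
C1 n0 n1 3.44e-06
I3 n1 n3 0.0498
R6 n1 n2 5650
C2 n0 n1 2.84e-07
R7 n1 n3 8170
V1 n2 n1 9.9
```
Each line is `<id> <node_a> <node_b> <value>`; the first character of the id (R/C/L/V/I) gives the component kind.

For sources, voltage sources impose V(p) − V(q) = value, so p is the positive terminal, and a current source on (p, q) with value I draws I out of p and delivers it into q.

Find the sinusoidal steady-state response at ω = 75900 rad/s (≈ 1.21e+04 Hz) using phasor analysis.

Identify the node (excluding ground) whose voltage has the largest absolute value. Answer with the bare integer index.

Apply KCL at each of the 3 non-ground nodes and solve the resulting linear system.
Node n1: branches {R1, L1, I1, R5, C1, I3, R6, C2, R7, V1} → V_1 = -5.252+3.265j
Node n2: branches {L1, I2, R3, R4, R6, V1} → V_2 = 4.648+3.265j
Node n3: branches {R1, I1, R2, R5, I3, R7} → V_3 = -1.000+0.6169j
Source currents: i(V1)=-1.574-1.034j

1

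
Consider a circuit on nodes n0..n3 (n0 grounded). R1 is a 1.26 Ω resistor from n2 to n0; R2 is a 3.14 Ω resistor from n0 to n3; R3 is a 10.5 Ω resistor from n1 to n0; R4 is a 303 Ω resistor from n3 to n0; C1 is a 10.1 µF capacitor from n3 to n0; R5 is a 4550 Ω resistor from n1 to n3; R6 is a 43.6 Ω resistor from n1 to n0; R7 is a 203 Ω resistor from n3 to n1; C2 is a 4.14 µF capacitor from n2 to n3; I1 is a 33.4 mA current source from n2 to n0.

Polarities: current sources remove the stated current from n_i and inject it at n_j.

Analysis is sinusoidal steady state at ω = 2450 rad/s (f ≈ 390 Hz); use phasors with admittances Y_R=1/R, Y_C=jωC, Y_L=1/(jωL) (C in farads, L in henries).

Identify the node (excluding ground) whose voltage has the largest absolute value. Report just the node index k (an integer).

2

MNA unknowns: 3 node voltages V₁..V_3
R1: Y=0.7937+0.000j on G[2,0]
R2: Y=0.3185+0.000j on G[0,3]
R3: Y=0.09524+0.000j on G[1,0]
R4: Y=0.003300+0.000j on G[3,0]
C1: Y=0.000+0.02474j on G[3,0]
R5: Y=0.0002198+0.000j on G[1,3]
R6: Y=0.02294+0.000j on G[1,0]
R7: Y=0.004926+0.000j on G[3,1]
C2: Y=0.000+0.01014j on G[2,3]
I1: z[2]−=0.0334, z[0]+=0.0334
solve → V1=-6.439e-06-5.380e-05j, V2=-0.04206+0.0005356j, V3=-0.0001543-0.001289j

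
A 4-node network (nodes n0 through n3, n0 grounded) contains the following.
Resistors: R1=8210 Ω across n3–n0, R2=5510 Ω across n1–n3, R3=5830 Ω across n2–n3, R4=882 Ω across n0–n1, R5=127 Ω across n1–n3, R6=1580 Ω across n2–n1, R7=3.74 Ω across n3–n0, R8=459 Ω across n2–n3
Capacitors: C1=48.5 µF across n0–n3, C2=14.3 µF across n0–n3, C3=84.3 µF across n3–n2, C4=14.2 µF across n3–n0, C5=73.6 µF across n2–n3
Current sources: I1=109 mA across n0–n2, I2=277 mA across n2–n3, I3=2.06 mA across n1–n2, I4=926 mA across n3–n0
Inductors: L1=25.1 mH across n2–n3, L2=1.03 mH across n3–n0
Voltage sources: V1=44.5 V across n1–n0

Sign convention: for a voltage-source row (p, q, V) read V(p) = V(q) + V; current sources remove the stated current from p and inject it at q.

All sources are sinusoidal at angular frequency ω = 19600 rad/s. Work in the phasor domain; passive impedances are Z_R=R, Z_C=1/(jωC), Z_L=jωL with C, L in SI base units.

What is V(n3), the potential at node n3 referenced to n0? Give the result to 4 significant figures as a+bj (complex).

Element admittances at ω=19600 rad/s:
  Y(R1) = 0.0001218+0.000j S between n3,n0
  Y(C1) = 0.000+0.9506j S between n0,n3
  I1: injects 0.109 A into n2 (from n0)
  I2: injects 0.277 A into n3 (from n2)
  Y(R2) = 0.0001815+0.000j S between n1,n3
  Y(C2) = 0.000+0.2803j S between n0,n3
  Y(C3) = 0.000+1.652j S between n3,n2
  I3: injects 0.00206 A into n2 (from n1)
  Y(L1) = 0.000-0.002033j S between n2,n3
  Y(R3) = 0.0001715+0.000j S between n2,n3
  Y(L2) = 0.000-0.04953j S between n3,n0
  Y(R4) = 0.001134+0.000j S between n0,n1
  I4: injects 0.926 A into n0 (from n3)
  Y(R5) = 0.007874+0.000j S between n1,n3
  Y(R6) = 0.0006329+0.000j S between n2,n1
  Y(C4) = 0.000+0.2783j S between n3,n0
  Y(R7) = 0.2674+0.000j S between n3,n0
  Y(C5) = 0.000+1.443j S between n2,n3
  Y(R8) = 0.002179+0.000j S between n2,n3
  V1: constraint V(n1)−V(n0) = 44.5
Assemble and solve the 4×4 MNA system:
  V(n1)=44.50+0.000j  V(n2)=-0.05372+0.3278j  V(n3)=-0.05362+0.2833j
  i(V1)=-0.4396+0.002489j

-0.05362+0.2833j V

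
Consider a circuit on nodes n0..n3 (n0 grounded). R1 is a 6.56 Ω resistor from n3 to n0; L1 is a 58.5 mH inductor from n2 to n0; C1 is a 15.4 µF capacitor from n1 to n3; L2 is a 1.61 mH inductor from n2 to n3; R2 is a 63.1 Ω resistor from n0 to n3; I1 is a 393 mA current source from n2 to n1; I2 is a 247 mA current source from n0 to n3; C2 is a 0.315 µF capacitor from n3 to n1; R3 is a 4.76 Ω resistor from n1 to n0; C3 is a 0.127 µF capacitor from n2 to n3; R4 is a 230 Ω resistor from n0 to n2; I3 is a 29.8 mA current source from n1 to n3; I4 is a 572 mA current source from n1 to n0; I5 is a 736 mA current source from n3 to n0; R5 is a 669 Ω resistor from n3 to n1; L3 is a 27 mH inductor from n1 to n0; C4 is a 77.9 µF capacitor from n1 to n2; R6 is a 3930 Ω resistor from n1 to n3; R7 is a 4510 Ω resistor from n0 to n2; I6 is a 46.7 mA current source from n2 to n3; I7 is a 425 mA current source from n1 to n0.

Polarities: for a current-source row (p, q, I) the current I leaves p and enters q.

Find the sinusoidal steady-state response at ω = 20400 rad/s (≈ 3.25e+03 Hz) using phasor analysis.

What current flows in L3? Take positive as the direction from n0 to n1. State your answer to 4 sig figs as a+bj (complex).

-0.0005514-0.007264j A

Apply KCL at each of the 3 non-ground nodes and solve the resulting linear system.
Node n1: branches {C1, I1, C2, R3, I3, I4, R5, L3, C4, R6, I7} → V_1 = -4.001+0.3037j
Node n2: branches {L1, L2, I1, C3, R4, C4, R7, I6} → V_2 = -4.010+0.5875j
Node n3: branches {R1, C1, L2, R2, I2, C2, C3, I3, I5, R5, R6, I6} → V_3 = -3.732-0.4583j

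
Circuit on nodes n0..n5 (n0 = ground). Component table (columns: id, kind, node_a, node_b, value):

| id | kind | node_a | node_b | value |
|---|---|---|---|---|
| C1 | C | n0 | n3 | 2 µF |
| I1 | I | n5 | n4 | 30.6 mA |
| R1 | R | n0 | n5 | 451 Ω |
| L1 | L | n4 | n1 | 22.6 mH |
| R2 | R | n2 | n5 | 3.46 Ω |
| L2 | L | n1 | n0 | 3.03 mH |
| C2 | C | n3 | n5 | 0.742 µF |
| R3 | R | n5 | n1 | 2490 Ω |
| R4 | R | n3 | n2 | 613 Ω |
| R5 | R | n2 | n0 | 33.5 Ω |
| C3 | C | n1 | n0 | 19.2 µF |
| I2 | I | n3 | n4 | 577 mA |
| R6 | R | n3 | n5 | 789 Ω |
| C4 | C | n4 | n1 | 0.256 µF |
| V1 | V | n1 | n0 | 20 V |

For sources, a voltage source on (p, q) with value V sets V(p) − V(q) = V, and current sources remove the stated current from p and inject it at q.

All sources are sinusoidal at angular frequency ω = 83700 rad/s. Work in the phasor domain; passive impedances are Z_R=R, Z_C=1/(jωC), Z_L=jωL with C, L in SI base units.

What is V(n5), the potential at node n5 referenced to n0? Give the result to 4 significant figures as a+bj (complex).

Apply KCL at each of the 5 non-ground nodes and solve the resulting linear system.
Node n1: branches {L1, L2, R3, C3, C4, V1} → V_1 = 20.00+0.000j
Node n2: branches {R2, R4, R5} → V_2 = -1.594+2.485j
Node n3: branches {C1, C2, R4, I2, R6} → V_3 = -0.4860+3.270j
Node n4: branches {I1, L1, I2, C4} → V_4 = 20.00-29.07j
Node n5: branches {I1, R1, R2, C2, R3, R6} → V_5 = -1.765+2.738j
Source currents: i(V1)=0.5989-32.06j

-1.765+2.738j V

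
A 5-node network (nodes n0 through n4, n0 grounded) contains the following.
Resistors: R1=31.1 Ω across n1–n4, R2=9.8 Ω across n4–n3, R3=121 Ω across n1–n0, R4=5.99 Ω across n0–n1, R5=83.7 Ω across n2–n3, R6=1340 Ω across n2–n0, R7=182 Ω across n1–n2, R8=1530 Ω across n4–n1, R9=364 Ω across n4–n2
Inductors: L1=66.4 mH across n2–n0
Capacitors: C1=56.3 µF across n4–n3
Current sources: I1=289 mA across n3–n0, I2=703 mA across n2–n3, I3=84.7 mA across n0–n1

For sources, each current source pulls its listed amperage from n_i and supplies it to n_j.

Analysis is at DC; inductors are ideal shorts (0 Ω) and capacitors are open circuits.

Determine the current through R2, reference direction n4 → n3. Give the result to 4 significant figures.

MNA unknowns: 4 node voltages V₁..V_4 plus 1 source current (L1)
R1: Y=0.03215 on G[1,4]
R2: Y=0.1020 on G[4,3]
R3: Y=0.008264 on G[1,0]
R4: Y=0.1669 on G[0,1]
R5: Y=0.01195 on G[2,3]
R6: Y=0.0007463 on G[2,0]
L1: row V2−V0=0, i_L1 at 2,0
R7: Y=0.005495 on G[1,2]
C1: Y=0.000 on G[4,3]
I1: z[3]−=0.289, z[0]+=0.289
R8: Y=0.0006536 on G[4,1]
I2: z[2]−=0.703, z[3]+=0.703
R9: Y=0.002747 on G[4,2]
I3: z[0]−=0.0847, z[1]+=0.0847
solve → V1=1.827, V2=0.000, V3=11.97, V4=9.309
aux → i_L1=-0.5244

-0.2710 A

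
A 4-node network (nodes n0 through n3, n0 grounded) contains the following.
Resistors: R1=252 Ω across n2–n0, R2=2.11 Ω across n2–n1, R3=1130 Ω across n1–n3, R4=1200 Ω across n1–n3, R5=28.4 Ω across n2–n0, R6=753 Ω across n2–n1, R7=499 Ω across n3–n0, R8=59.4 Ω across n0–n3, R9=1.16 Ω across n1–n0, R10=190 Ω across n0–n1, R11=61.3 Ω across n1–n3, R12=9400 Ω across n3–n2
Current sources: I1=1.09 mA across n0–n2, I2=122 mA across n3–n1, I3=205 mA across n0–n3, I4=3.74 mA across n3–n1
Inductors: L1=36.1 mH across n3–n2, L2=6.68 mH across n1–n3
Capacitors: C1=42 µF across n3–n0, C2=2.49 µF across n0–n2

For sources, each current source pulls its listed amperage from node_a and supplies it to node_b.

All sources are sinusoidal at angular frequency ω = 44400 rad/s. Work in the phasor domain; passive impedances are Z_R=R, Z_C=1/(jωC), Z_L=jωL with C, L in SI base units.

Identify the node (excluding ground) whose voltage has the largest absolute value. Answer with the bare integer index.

Apply KCL at each of the 3 non-ground nodes and solve the resulting linear system.
Node n1: branches {R2, R3, R4, R6, R9, R10, I2, R11, L2, I4} → V_1 = 0.1333-0.01329j
Node n2: branches {R1, R2, I1, L1, R5, R6, C2, R12} → V_2 = 0.1172-0.03732j
Node n3: branches {L1, R3, R4, C1, R7, R8, I2, I3, R11, L2, R12, I4} → V_3 = 0.0004596-0.04385j

1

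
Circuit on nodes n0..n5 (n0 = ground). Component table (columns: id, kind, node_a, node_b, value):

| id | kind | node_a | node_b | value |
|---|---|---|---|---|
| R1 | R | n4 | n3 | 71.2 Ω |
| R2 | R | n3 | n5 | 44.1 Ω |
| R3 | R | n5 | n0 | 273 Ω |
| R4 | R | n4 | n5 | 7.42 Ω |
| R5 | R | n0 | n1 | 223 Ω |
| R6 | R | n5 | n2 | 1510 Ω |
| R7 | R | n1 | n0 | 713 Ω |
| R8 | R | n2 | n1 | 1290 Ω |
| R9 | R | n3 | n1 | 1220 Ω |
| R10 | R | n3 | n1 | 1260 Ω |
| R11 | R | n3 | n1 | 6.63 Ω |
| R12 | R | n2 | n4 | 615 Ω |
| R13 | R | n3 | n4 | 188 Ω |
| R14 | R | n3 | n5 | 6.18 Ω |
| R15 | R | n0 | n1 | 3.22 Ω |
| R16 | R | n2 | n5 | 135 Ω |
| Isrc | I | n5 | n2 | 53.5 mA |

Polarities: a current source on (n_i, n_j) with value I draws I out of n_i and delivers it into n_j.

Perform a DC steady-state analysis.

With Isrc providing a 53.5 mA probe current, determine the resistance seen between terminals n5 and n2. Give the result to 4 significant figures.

R_eq = 95.73 Ω

Apply KCL at each of the 5 non-ground nodes and solve the resulting linear system.
Node n1: branches {R5, R7, R8, R9, R10, R11, R15} → V_1 = 0.0005543
Node n2: branches {R6, R8, R12, R16, Isrc} → V_2 = 5.074
Node n3: branches {R1, R2, R9, R10, R11, R13, R14} → V_3 = -0.02409
Node n4: branches {R1, R4, R12, R13} → V_4 = 0.008539
Node n5: branches {R2, R3, R4, R6, R14, R16, Isrc} → V_5 = -0.04789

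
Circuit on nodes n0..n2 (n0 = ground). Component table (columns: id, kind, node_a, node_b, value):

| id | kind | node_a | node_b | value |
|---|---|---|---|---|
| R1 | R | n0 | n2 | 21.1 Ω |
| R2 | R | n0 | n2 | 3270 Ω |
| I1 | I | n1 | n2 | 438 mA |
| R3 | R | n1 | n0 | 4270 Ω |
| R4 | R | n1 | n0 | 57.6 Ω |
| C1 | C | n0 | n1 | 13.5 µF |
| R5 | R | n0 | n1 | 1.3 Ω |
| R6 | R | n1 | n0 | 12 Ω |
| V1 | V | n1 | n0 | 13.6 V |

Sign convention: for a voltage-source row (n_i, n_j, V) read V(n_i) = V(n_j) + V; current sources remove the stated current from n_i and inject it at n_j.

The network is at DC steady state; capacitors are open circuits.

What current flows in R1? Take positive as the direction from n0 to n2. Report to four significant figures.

MNA unknowns: 2 node voltages V₁..V_2 plus 1 source current (V1)
R1: Y=0.04739 on G[0,2]
R2: Y=0.0003058 on G[0,2]
I1: z[1]−=0.438, z[2]+=0.438
R3: Y=0.0002342 on G[1,0]
R4: Y=0.01736 on G[1,0]
C1: Y=0.000 on G[0,1]
R5: Y=0.7692 on G[0,1]
R6: Y=0.08333 on G[1,0]
V1: row V1−V0=13.6, i_V1 at 1,0
solve → V1=13.60, V2=9.183
aux → i_V1=-12.27

-0.4352 A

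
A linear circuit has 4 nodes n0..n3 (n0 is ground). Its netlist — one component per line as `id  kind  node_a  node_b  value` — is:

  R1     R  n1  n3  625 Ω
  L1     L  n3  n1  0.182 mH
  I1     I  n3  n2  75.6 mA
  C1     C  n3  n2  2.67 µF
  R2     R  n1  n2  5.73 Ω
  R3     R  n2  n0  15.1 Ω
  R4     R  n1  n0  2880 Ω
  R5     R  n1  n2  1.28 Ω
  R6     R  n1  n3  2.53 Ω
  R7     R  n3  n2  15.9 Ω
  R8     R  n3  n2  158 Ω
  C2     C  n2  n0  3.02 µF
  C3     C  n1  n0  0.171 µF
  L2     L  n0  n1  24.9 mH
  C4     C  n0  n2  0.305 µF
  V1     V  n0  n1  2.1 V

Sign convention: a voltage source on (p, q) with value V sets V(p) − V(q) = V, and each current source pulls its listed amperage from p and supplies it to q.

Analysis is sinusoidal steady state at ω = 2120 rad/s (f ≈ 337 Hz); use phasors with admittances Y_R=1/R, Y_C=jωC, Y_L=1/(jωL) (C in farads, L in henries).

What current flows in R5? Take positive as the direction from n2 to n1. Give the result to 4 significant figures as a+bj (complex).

0.1536+0.007643j A

MNA unknowns: 3 node voltages V₁..V_3 plus 1 source current (V1)
R1: Y=0.001600+0.000j on G[1,3]
L1: Y=0.000-2.592j on G[3,1]
I1: z[3]−=0.0756, z[2]+=0.0756
C1: Y=0.000+0.005660j on G[3,2]
R2: Y=0.1745+0.000j on G[1,2]
R3: Y=0.06623+0.000j on G[2,0]
R4: Y=0.0003472+0.000j on G[1,0]
R5: Y=0.7812+0.000j on G[1,2]
R6: Y=0.3953+0.000j on G[1,3]
R7: Y=0.06289+0.000j on G[3,2]
R8: Y=0.006329+0.000j on G[3,2]
C2: Y=0.000+0.006402j on G[2,0]
C3: Y=0.000+0.0003625j on G[1,0]
L2: Y=0.000-0.01894j on G[0,1]
C4: Y=0.000+0.0006466j on G[0,2]
V1: row V0−V1=2.1, i_V1 at 0,1
solve → V1=-2.100+0.000j, V2=-1.903+0.009784j, V3=-2.105-0.02312j
aux → i_V1=-0.1268+0.02625j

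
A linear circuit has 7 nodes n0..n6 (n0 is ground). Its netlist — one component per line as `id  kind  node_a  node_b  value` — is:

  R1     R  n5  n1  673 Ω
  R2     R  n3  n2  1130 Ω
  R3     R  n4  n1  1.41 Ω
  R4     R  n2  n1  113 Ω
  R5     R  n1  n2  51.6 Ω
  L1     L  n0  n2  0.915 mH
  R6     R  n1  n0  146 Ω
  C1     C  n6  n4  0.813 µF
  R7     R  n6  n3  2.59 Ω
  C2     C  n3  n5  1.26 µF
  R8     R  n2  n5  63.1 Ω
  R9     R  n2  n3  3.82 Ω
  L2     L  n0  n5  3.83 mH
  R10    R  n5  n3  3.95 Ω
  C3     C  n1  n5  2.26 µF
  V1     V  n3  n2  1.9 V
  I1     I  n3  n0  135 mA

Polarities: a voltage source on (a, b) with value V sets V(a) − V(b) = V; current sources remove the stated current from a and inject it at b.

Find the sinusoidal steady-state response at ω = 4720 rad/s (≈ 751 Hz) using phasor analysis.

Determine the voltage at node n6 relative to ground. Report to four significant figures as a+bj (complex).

1.546-0.5340j V

Apply KCL at each of the 6 non-ground nodes and solve the resulting linear system.
Node n1: branches {R1, R3, R4, R5, R6, C3} → V_1 = -0.0006517+0.1812j
Node n2: branches {R2, R4, R5, L1, R8, R9, V1} → V_2 = -0.3472-0.5186j
Node n3: branches {R2, R7, C2, R9, R10, V1, I1} → V_3 = 1.553-0.5186j
Node n4: branches {R3, C1} → V_4 = 0.003263+0.1896j
Node n5: branches {R1, C2, R8, L2, R10, C3} → V_5 = 1.476-0.2695j
Node n6: branches {C1, R7} → V_6 = 1.546-0.5340j
Source currents: i(V1)=-0.6578+0.05669j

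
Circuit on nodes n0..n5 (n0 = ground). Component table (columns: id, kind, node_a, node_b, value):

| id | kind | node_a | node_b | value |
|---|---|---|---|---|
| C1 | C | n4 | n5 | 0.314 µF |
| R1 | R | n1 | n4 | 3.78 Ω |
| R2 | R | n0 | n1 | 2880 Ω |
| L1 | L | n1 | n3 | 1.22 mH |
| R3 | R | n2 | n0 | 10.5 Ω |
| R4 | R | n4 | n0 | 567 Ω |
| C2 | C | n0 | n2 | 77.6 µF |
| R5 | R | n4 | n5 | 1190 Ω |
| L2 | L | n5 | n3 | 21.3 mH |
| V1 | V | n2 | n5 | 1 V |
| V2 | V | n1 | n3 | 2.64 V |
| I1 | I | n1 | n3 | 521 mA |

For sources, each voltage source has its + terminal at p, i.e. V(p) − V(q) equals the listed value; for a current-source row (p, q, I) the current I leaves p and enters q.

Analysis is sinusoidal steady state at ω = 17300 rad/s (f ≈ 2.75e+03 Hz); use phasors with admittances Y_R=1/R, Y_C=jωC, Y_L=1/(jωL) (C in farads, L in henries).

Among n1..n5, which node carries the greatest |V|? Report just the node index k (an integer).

MNA unknowns: 5 node voltages V₁..V_5 plus 2 source currents (V1, V2)
C1: Y=0.000+0.005432j on G[4,5]
R1: Y=0.2646+0.000j on G[1,4]
R2: Y=0.0003472+0.000j on G[0,1]
L1: Y=0.000-0.04738j on G[1,3]
R3: Y=0.09524+0.000j on G[2,0]
R4: Y=0.001764+0.000j on G[4,0]
C2: Y=0.000+1.342j on G[0,2]
R5: Y=0.0008403+0.000j on G[4,5]
L2: Y=0.000-0.002714j on G[5,3]
V1: row V2−V5=1, i_V1 at 2,5
V2: row V1−V3=2.64, i_V2 at 1,3
I1: z[1]−=0.521, z[3]+=0.521
solve → V1=-1.774-1.705j, V2=0.002823-0.002615j, V3=-4.414-1.705j, V4=-1.794-1.672j, V5=-0.9972-0.002615j
aux → i_V1=-0.003780-0.003541j, i_V2=-0.5256+0.1344j

3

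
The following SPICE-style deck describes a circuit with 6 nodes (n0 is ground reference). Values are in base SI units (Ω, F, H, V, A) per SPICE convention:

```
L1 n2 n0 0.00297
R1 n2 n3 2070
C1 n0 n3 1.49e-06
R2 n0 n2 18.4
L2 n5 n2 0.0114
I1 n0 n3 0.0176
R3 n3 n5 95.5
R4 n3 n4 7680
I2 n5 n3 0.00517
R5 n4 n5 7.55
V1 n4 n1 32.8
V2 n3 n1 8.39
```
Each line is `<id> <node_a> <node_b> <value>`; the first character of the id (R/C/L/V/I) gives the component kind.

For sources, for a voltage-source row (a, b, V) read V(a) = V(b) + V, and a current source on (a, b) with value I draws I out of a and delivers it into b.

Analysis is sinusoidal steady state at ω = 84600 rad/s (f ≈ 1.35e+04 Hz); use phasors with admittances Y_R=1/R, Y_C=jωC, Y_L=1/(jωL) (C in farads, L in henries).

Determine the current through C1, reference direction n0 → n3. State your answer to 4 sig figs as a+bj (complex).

MNA unknowns: 5 node voltages V₁..V_5 plus 2 source currents (V1, V2)
L1: Y=0.000-0.003980j on G[2,0]
R1: Y=0.0004831+0.000j on G[2,3]
C1: Y=0.000+0.1261j on G[0,3]
R2: Y=0.05435+0.000j on G[0,2]
L2: Y=0.000-0.001037j on G[5,2]
I1: z[0]−=0.0176, z[3]+=0.0176
R3: Y=0.01047+0.000j on G[3,5]
R4: Y=0.0001302+0.000j on G[3,4]
I2: z[5]−=0.00517, z[3]+=0.00517
R5: Y=0.1325+0.000j on G[4,5]
V1: row V4−V1=32.8, i_V1 at 4,1
V2: row V3−V1=8.39, i_V2 at 3,1
solve → V1=-8.204-0.1353j, V2=0.04135-0.4280j, V3=0.1858-0.1353j, V4=24.60-0.1353j, V5=22.77+0.02957j
aux → i_V1=-0.2453+0.02184j, i_V2=0.2453-0.02184j

-0.01706-0.02342j A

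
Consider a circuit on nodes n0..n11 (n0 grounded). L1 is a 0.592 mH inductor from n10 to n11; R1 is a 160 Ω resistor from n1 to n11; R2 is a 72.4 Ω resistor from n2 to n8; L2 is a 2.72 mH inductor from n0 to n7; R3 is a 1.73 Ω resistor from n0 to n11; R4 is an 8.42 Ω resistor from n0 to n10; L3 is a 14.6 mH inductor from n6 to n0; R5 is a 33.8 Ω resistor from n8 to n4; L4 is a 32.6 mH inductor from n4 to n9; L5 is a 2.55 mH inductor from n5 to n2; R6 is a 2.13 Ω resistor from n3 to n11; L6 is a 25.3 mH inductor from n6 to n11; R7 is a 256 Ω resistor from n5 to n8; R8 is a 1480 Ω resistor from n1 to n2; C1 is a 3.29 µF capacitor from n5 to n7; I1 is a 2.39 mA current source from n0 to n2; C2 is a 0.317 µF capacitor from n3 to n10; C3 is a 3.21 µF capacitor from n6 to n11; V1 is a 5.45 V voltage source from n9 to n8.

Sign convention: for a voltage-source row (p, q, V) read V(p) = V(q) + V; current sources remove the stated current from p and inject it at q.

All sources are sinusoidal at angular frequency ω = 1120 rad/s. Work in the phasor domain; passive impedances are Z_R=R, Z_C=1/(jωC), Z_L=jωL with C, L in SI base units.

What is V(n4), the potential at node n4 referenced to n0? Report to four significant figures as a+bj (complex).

Element admittances at ω=1120 rad/s:
  Y(L1) = 0.000-1.508j S between n10,n11
  Y(R1) = 0.006250+0.000j S between n1,n11
  Y(R2) = 0.01381+0.000j S between n2,n8
  Y(L2) = 0.000-0.3283j S between n0,n7
  Y(R3) = 0.5780+0.000j S between n0,n11
  Y(R4) = 0.1188+0.000j S between n0,n10
  Y(L3) = 0.000-0.06115j S between n6,n0
  Y(R5) = 0.02959+0.000j S between n8,n4
  Y(L4) = 0.000-0.02739j S between n4,n9
  Y(L5) = 0.000-0.3501j S between n5,n2
  Y(R6) = 0.4695+0.000j S between n3,n11
  Y(L6) = 0.000-0.03529j S between n6,n11
  Y(R7) = 0.003906+0.000j S between n5,n8
  Y(R8) = 0.0006757+0.000j S between n1,n2
  Y(C1) = 0.000+0.003685j S between n5,n7
  I1: injects 0.00239 A into n2 (from n0)
  Y(C2) = 0.000+0.0003550j S between n3,n10
  Y(C3) = 0.000+0.003595j S between n6,n11
  V1: constraint V(n9)−V(n8) = 5.45
Assemble and solve the 12×12 MNA system:
  V(n1)=0.009862-0.06081j  V(n2)=0.1001-0.6183j  V(n3)=0.0001108-0.0005364j  V(n4)=2.615-3.337j  V(n5)=0.1011-0.6250j  V(n6)=3.783e-05-0.0001831j  V(n7)=-0.001148+0.007095j  V(n8)=0.1003-0.6198j  V(n9)=5.550-0.6198j  V(n10)=6.814e-05-0.0005417j  V(n11)=0.0001108-0.0005364j
  i(V1)=-0.07441+0.08038j

2.615-3.337j V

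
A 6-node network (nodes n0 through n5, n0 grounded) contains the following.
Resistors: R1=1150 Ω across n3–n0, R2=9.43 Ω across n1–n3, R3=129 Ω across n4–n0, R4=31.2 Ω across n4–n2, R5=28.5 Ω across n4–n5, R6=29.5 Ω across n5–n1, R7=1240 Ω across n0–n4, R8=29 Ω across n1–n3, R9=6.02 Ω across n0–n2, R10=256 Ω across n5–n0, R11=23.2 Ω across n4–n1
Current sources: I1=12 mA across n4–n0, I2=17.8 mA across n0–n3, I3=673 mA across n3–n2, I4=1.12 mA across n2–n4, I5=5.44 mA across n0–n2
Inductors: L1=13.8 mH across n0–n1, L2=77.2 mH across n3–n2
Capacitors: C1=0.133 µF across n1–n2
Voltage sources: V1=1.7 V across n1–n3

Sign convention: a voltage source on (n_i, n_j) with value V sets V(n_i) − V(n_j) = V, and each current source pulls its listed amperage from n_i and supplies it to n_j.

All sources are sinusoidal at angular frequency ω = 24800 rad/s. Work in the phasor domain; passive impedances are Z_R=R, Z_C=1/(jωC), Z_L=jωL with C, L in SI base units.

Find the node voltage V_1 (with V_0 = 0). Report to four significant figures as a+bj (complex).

Apply KCL at each of the 5 non-ground nodes and solve the resulting linear system.
Node n1: branches {R2, L1, C1, R6, R8, R11, V1} → V_1 = -23.12-0.2867j
Node n2: branches {C1, I3, I4, R4, I5, L2, R9} → V_2 = 1.284-0.3840j
Node n3: branches {R1, I2, R2, I3, R8, L2, V1} → V_3 = -24.82-0.2867j
Node n4: branches {I1, R3, I4, R4, R5, R7, R11} → V_4 = -13.18-0.2879j
Node n5: branches {R5, R6, R10} → V_5 = -17.10-0.2719j
Source currents: i(V1)=0.3948+0.01339j

-23.12-0.2867j V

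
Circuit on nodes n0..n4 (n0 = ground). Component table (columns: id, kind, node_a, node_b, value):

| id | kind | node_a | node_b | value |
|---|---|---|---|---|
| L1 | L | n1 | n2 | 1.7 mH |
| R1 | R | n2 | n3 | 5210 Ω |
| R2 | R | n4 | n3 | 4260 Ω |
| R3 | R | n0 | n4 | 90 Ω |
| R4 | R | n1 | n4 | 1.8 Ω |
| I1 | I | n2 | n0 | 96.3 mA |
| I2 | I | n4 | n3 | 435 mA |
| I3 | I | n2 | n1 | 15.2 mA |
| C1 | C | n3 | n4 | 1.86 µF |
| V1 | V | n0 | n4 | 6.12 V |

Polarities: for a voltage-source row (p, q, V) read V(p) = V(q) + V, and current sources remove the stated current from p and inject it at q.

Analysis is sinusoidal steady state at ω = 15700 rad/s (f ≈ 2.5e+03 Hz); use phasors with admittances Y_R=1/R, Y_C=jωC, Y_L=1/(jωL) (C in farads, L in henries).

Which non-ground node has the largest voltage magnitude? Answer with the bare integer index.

3

MNA unknowns: 4 node voltages V₁..V_4 plus 1 source current (V1)
L1: Y=0.000-0.03747j on G[1,2]
R1: Y=0.0001919+0.000j on G[2,3]
R2: Y=0.0002347+0.000j on G[4,3]
R3: Y=0.01111+0.000j on G[0,4]
R4: Y=0.5556+0.000j on G[1,4]
I1: z[2]−=0.0963, z[0]+=0.0963
I2: z[4]−=0.435, z[3]+=0.435
I3: z[2]−=0.0152, z[1]+=0.0152
C1: Y=0.000+0.02920j on G[3,4]
V1: row V0−V4=6.12, i_V1 at 0,4
solve → V1=-6.293-0.004116j, V2=-6.232-2.978j, V3=-5.922-14.89j, V4=-6.120+0.000j
aux → i_V1=0.02830+0.000j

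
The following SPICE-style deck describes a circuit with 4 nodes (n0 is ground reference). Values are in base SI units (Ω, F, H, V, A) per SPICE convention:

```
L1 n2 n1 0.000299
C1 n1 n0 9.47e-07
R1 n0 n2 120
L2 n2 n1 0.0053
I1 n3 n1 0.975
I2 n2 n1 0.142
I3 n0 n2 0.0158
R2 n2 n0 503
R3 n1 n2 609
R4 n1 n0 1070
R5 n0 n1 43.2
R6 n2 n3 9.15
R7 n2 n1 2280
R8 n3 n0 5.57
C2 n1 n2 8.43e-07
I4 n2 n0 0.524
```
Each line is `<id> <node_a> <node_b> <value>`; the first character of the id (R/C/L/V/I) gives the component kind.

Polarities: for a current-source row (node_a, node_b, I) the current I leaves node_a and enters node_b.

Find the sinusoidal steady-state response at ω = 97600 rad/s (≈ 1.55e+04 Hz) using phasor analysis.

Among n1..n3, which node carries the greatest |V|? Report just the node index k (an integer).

2

MNA unknowns: 3 node voltages V₁..V_3
L1: Y=0.000-0.03427j on G[2,1]
C1: Y=0.000+0.09243j on G[1,0]
R1: Y=0.008333+0.000j on G[0,2]
L2: Y=0.000-0.001933j on G[2,1]
I1: z[3]−=0.975, z[1]+=0.975
I2: z[2]−=0.142, z[1]+=0.142
I3: z[0]−=0.0158, z[2]+=0.0158
R2: Y=0.001988+0.000j on G[2,0]
R3: Y=0.001642+0.000j on G[1,2]
R4: Y=0.0009346+0.000j on G[1,0]
R5: Y=0.02315+0.000j on G[0,1]
R6: Y=0.1093+0.000j on G[2,3]
R7: Y=0.0004386+0.000j on G[2,1]
R8: Y=0.1795+0.000j on G[3,0]
C2: Y=0.000+0.08228j on G[1,2]
I4: z[2]−=0.524, z[0]+=0.524
solve → V1=-0.8852-7.059j, V2=-6.814+3.218j, V3=-5.954+1.218j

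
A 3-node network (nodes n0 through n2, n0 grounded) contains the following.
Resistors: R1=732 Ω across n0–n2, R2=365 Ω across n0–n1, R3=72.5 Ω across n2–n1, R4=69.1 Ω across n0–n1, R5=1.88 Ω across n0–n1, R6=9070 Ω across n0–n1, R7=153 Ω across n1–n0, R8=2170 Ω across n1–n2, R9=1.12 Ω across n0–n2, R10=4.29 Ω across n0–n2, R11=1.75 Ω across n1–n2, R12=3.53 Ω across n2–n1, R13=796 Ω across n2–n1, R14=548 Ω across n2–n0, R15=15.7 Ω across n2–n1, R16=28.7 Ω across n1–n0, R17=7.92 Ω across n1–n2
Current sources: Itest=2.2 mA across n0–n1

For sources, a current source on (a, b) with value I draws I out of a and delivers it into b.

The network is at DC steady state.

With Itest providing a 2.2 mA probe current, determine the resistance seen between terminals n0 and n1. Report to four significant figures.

R_eq = 0.8792 Ω

MNA unknowns: 2 node voltages V₁..V_2
R1: Y=0.001366 on G[0,2]
R2: Y=0.002740 on G[0,1]
R3: Y=0.01379 on G[2,1]
R4: Y=0.01447 on G[0,1]
R5: Y=0.5319 on G[0,1]
R6: Y=0.0001103 on G[0,1]
R7: Y=0.006536 on G[1,0]
R8: Y=0.0004608 on G[1,2]
R9: Y=0.8929 on G[0,2]
R10: Y=0.2331 on G[0,2]
R11: Y=0.5714 on G[1,2]
R12: Y=0.2833 on G[2,1]
R13: Y=0.001256 on G[2,1]
R14: Y=0.001825 on G[2,0]
R15: Y=0.06369 on G[2,1]
R16: Y=0.03484 on G[1,0]
R17: Y=0.1263 on G[1,2]
Itest: z[0]−=0.0022, z[1]+=0.0022
solve → V1=0.001934, V2=0.0009366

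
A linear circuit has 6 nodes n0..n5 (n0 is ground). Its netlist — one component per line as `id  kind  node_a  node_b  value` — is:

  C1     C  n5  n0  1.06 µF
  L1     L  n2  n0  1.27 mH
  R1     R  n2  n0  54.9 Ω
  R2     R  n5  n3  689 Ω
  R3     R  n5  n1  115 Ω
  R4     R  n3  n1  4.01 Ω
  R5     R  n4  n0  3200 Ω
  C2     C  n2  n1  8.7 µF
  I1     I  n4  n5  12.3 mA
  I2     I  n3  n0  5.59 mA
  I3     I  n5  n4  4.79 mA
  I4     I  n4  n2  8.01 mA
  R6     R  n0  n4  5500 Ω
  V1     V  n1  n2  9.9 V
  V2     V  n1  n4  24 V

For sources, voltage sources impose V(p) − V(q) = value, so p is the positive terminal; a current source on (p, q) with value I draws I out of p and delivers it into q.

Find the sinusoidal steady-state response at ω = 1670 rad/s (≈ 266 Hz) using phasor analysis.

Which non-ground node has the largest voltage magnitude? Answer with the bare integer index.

Apply KCL at each of the 5 non-ground nodes and solve the resulting linear system.
Node n1: branches {R3, R4, C2, V1, V2} → V_1 = 9.939-0.005419j
Node n2: branches {L1, R1, C2, I4, V1} → V_2 = 0.03868-0.005419j
Node n3: branches {R2, R4, I2} → V_3 = 9.919-0.01589j
Node n4: branches {R5, I1, I3, I4, R6, V2} → V_4 = -14.06-0.005419j
Node n5: branches {C1, R2, R3, I1, I3} → V_5 = 10.36-1.814j
Source currents: i(V1)=-0.009861-0.1622j, i(V2)=0.008569-2.679e-06j

4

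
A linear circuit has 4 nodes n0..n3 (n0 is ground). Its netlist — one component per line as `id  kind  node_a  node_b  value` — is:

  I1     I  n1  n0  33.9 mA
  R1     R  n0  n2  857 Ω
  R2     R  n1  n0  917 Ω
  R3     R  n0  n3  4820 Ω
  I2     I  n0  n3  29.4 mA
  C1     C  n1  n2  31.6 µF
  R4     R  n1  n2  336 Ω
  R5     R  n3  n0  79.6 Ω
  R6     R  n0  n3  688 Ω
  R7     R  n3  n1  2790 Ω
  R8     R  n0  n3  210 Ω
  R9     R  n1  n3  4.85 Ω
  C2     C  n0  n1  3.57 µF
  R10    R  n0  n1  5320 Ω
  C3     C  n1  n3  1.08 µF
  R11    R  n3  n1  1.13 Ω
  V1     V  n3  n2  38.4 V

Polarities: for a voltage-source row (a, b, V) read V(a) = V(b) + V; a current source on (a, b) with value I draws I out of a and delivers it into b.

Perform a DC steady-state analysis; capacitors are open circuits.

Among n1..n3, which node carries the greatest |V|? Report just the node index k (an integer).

2

MNA unknowns: 3 node voltages V₁..V_3 plus 1 source current (V1)
I1: z[1]−=0.0339, z[0]+=0.0339
R1: Y=0.001167 on G[0,2]
R2: Y=0.001091 on G[1,0]
R3: Y=0.0002075 on G[0,3]
I2: z[0]−=0.0294, z[3]+=0.0294
C1: Y=0.000 on G[1,2]
R4: Y=0.002976 on G[1,2]
R5: Y=0.01256 on G[3,0]
R6: Y=0.001453 on G[0,3]
R7: Y=0.0003584 on G[3,1]
R8: Y=0.004762 on G[0,3]
R9: Y=0.2062 on G[1,3]
C2: Y=0.000 on G[0,1]
R10: Y=0.0001880 on G[0,1]
C3: Y=0.000 on G[1,3]
R11: Y=0.8850 on G[3,1]
V1: row V3−V2=38.4, i_V1 at 3,2
solve → V1=1.752, V2=-36.51, V3=1.889
aux → i_V1=-0.1565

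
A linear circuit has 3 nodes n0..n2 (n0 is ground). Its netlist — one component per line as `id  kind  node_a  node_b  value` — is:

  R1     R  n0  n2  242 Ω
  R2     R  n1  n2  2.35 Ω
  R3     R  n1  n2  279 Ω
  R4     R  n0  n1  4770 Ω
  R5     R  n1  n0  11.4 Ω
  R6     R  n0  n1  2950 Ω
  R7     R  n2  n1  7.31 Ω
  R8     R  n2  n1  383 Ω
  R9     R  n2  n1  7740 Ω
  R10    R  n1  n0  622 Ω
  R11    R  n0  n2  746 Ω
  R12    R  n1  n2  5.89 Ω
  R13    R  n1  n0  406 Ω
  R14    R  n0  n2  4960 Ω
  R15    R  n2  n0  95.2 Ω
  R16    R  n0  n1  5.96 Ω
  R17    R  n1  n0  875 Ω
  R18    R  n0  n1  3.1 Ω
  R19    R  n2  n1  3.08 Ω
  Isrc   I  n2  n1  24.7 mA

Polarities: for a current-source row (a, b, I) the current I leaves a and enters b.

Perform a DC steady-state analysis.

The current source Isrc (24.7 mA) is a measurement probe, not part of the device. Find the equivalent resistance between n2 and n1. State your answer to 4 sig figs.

R_eq = 0.9269 Ω

MNA unknowns: 2 node voltages V₁..V_2
R1: Y=0.004132 on G[0,2]
R2: Y=0.4255 on G[1,2]
R3: Y=0.003584 on G[1,2]
R4: Y=0.0002096 on G[0,1]
R5: Y=0.08772 on G[1,0]
R6: Y=0.0003390 on G[0,1]
R7: Y=0.1368 on G[2,1]
R8: Y=0.002611 on G[2,1]
R9: Y=0.0001292 on G[2,1]
R10: Y=0.001608 on G[1,0]
R11: Y=0.001340 on G[0,2]
R12: Y=0.1698 on G[1,2]
R13: Y=0.002463 on G[1,0]
R14: Y=0.0002016 on G[0,2]
R15: Y=0.01050 on G[2,0]
R16: Y=0.1678 on G[0,1]
R17: Y=0.001143 on G[1,0]
R18: Y=0.3226 on G[0,1]
R19: Y=0.3247 on G[2,1]
Isrc: z[2]−=0.0247, z[1]+=0.0247
solve → V1=0.0006173, V2=-0.02228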